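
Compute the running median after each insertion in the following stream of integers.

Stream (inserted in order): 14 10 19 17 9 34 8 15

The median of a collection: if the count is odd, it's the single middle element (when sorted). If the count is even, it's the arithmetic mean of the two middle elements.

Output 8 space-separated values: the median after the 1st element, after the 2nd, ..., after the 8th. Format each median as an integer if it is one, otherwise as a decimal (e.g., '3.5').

Answer: 14 12 14 15.5 14 15.5 14 14.5

Derivation:
Step 1: insert 14 -> lo=[14] (size 1, max 14) hi=[] (size 0) -> median=14
Step 2: insert 10 -> lo=[10] (size 1, max 10) hi=[14] (size 1, min 14) -> median=12
Step 3: insert 19 -> lo=[10, 14] (size 2, max 14) hi=[19] (size 1, min 19) -> median=14
Step 4: insert 17 -> lo=[10, 14] (size 2, max 14) hi=[17, 19] (size 2, min 17) -> median=15.5
Step 5: insert 9 -> lo=[9, 10, 14] (size 3, max 14) hi=[17, 19] (size 2, min 17) -> median=14
Step 6: insert 34 -> lo=[9, 10, 14] (size 3, max 14) hi=[17, 19, 34] (size 3, min 17) -> median=15.5
Step 7: insert 8 -> lo=[8, 9, 10, 14] (size 4, max 14) hi=[17, 19, 34] (size 3, min 17) -> median=14
Step 8: insert 15 -> lo=[8, 9, 10, 14] (size 4, max 14) hi=[15, 17, 19, 34] (size 4, min 15) -> median=14.5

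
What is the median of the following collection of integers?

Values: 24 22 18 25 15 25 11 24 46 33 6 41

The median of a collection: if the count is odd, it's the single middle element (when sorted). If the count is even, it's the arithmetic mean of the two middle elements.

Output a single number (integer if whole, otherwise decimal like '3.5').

Step 1: insert 24 -> lo=[24] (size 1, max 24) hi=[] (size 0) -> median=24
Step 2: insert 22 -> lo=[22] (size 1, max 22) hi=[24] (size 1, min 24) -> median=23
Step 3: insert 18 -> lo=[18, 22] (size 2, max 22) hi=[24] (size 1, min 24) -> median=22
Step 4: insert 25 -> lo=[18, 22] (size 2, max 22) hi=[24, 25] (size 2, min 24) -> median=23
Step 5: insert 15 -> lo=[15, 18, 22] (size 3, max 22) hi=[24, 25] (size 2, min 24) -> median=22
Step 6: insert 25 -> lo=[15, 18, 22] (size 3, max 22) hi=[24, 25, 25] (size 3, min 24) -> median=23
Step 7: insert 11 -> lo=[11, 15, 18, 22] (size 4, max 22) hi=[24, 25, 25] (size 3, min 24) -> median=22
Step 8: insert 24 -> lo=[11, 15, 18, 22] (size 4, max 22) hi=[24, 24, 25, 25] (size 4, min 24) -> median=23
Step 9: insert 46 -> lo=[11, 15, 18, 22, 24] (size 5, max 24) hi=[24, 25, 25, 46] (size 4, min 24) -> median=24
Step 10: insert 33 -> lo=[11, 15, 18, 22, 24] (size 5, max 24) hi=[24, 25, 25, 33, 46] (size 5, min 24) -> median=24
Step 11: insert 6 -> lo=[6, 11, 15, 18, 22, 24] (size 6, max 24) hi=[24, 25, 25, 33, 46] (size 5, min 24) -> median=24
Step 12: insert 41 -> lo=[6, 11, 15, 18, 22, 24] (size 6, max 24) hi=[24, 25, 25, 33, 41, 46] (size 6, min 24) -> median=24

Answer: 24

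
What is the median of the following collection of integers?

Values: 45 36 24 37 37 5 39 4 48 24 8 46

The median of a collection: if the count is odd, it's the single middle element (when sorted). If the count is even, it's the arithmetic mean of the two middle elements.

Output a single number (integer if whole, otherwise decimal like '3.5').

Step 1: insert 45 -> lo=[45] (size 1, max 45) hi=[] (size 0) -> median=45
Step 2: insert 36 -> lo=[36] (size 1, max 36) hi=[45] (size 1, min 45) -> median=40.5
Step 3: insert 24 -> lo=[24, 36] (size 2, max 36) hi=[45] (size 1, min 45) -> median=36
Step 4: insert 37 -> lo=[24, 36] (size 2, max 36) hi=[37, 45] (size 2, min 37) -> median=36.5
Step 5: insert 37 -> lo=[24, 36, 37] (size 3, max 37) hi=[37, 45] (size 2, min 37) -> median=37
Step 6: insert 5 -> lo=[5, 24, 36] (size 3, max 36) hi=[37, 37, 45] (size 3, min 37) -> median=36.5
Step 7: insert 39 -> lo=[5, 24, 36, 37] (size 4, max 37) hi=[37, 39, 45] (size 3, min 37) -> median=37
Step 8: insert 4 -> lo=[4, 5, 24, 36] (size 4, max 36) hi=[37, 37, 39, 45] (size 4, min 37) -> median=36.5
Step 9: insert 48 -> lo=[4, 5, 24, 36, 37] (size 5, max 37) hi=[37, 39, 45, 48] (size 4, min 37) -> median=37
Step 10: insert 24 -> lo=[4, 5, 24, 24, 36] (size 5, max 36) hi=[37, 37, 39, 45, 48] (size 5, min 37) -> median=36.5
Step 11: insert 8 -> lo=[4, 5, 8, 24, 24, 36] (size 6, max 36) hi=[37, 37, 39, 45, 48] (size 5, min 37) -> median=36
Step 12: insert 46 -> lo=[4, 5, 8, 24, 24, 36] (size 6, max 36) hi=[37, 37, 39, 45, 46, 48] (size 6, min 37) -> median=36.5

Answer: 36.5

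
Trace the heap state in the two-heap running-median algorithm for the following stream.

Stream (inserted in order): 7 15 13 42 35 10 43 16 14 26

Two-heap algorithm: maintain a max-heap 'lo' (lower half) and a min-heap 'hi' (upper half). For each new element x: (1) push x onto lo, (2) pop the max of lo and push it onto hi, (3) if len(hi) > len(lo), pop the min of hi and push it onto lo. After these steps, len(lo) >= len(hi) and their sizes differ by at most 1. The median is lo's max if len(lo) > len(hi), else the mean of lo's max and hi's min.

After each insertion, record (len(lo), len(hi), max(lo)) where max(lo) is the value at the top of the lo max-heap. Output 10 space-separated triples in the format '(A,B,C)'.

Step 1: insert 7 -> lo=[7] hi=[] -> (len(lo)=1, len(hi)=0, max(lo)=7)
Step 2: insert 15 -> lo=[7] hi=[15] -> (len(lo)=1, len(hi)=1, max(lo)=7)
Step 3: insert 13 -> lo=[7, 13] hi=[15] -> (len(lo)=2, len(hi)=1, max(lo)=13)
Step 4: insert 42 -> lo=[7, 13] hi=[15, 42] -> (len(lo)=2, len(hi)=2, max(lo)=13)
Step 5: insert 35 -> lo=[7, 13, 15] hi=[35, 42] -> (len(lo)=3, len(hi)=2, max(lo)=15)
Step 6: insert 10 -> lo=[7, 10, 13] hi=[15, 35, 42] -> (len(lo)=3, len(hi)=3, max(lo)=13)
Step 7: insert 43 -> lo=[7, 10, 13, 15] hi=[35, 42, 43] -> (len(lo)=4, len(hi)=3, max(lo)=15)
Step 8: insert 16 -> lo=[7, 10, 13, 15] hi=[16, 35, 42, 43] -> (len(lo)=4, len(hi)=4, max(lo)=15)
Step 9: insert 14 -> lo=[7, 10, 13, 14, 15] hi=[16, 35, 42, 43] -> (len(lo)=5, len(hi)=4, max(lo)=15)
Step 10: insert 26 -> lo=[7, 10, 13, 14, 15] hi=[16, 26, 35, 42, 43] -> (len(lo)=5, len(hi)=5, max(lo)=15)

Answer: (1,0,7) (1,1,7) (2,1,13) (2,2,13) (3,2,15) (3,3,13) (4,3,15) (4,4,15) (5,4,15) (5,5,15)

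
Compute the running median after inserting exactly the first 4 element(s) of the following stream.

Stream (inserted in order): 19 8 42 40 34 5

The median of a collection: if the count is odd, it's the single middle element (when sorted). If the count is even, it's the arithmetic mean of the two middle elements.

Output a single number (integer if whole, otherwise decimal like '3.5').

Step 1: insert 19 -> lo=[19] (size 1, max 19) hi=[] (size 0) -> median=19
Step 2: insert 8 -> lo=[8] (size 1, max 8) hi=[19] (size 1, min 19) -> median=13.5
Step 3: insert 42 -> lo=[8, 19] (size 2, max 19) hi=[42] (size 1, min 42) -> median=19
Step 4: insert 40 -> lo=[8, 19] (size 2, max 19) hi=[40, 42] (size 2, min 40) -> median=29.5

Answer: 29.5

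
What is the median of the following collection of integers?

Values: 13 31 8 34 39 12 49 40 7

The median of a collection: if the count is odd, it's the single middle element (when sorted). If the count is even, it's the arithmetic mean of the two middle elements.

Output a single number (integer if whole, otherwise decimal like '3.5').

Answer: 31

Derivation:
Step 1: insert 13 -> lo=[13] (size 1, max 13) hi=[] (size 0) -> median=13
Step 2: insert 31 -> lo=[13] (size 1, max 13) hi=[31] (size 1, min 31) -> median=22
Step 3: insert 8 -> lo=[8, 13] (size 2, max 13) hi=[31] (size 1, min 31) -> median=13
Step 4: insert 34 -> lo=[8, 13] (size 2, max 13) hi=[31, 34] (size 2, min 31) -> median=22
Step 5: insert 39 -> lo=[8, 13, 31] (size 3, max 31) hi=[34, 39] (size 2, min 34) -> median=31
Step 6: insert 12 -> lo=[8, 12, 13] (size 3, max 13) hi=[31, 34, 39] (size 3, min 31) -> median=22
Step 7: insert 49 -> lo=[8, 12, 13, 31] (size 4, max 31) hi=[34, 39, 49] (size 3, min 34) -> median=31
Step 8: insert 40 -> lo=[8, 12, 13, 31] (size 4, max 31) hi=[34, 39, 40, 49] (size 4, min 34) -> median=32.5
Step 9: insert 7 -> lo=[7, 8, 12, 13, 31] (size 5, max 31) hi=[34, 39, 40, 49] (size 4, min 34) -> median=31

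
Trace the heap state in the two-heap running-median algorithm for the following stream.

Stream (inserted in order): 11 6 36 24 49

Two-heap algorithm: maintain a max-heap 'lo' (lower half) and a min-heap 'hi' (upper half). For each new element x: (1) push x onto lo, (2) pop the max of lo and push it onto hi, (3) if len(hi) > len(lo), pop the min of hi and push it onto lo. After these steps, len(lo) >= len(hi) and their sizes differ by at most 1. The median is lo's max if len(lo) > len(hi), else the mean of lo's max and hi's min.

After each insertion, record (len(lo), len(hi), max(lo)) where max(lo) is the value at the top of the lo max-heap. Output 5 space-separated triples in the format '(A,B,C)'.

Step 1: insert 11 -> lo=[11] hi=[] -> (len(lo)=1, len(hi)=0, max(lo)=11)
Step 2: insert 6 -> lo=[6] hi=[11] -> (len(lo)=1, len(hi)=1, max(lo)=6)
Step 3: insert 36 -> lo=[6, 11] hi=[36] -> (len(lo)=2, len(hi)=1, max(lo)=11)
Step 4: insert 24 -> lo=[6, 11] hi=[24, 36] -> (len(lo)=2, len(hi)=2, max(lo)=11)
Step 5: insert 49 -> lo=[6, 11, 24] hi=[36, 49] -> (len(lo)=3, len(hi)=2, max(lo)=24)

Answer: (1,0,11) (1,1,6) (2,1,11) (2,2,11) (3,2,24)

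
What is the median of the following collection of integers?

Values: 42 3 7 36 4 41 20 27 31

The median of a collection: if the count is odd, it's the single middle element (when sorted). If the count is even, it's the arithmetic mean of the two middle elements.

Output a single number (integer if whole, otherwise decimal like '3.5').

Step 1: insert 42 -> lo=[42] (size 1, max 42) hi=[] (size 0) -> median=42
Step 2: insert 3 -> lo=[3] (size 1, max 3) hi=[42] (size 1, min 42) -> median=22.5
Step 3: insert 7 -> lo=[3, 7] (size 2, max 7) hi=[42] (size 1, min 42) -> median=7
Step 4: insert 36 -> lo=[3, 7] (size 2, max 7) hi=[36, 42] (size 2, min 36) -> median=21.5
Step 5: insert 4 -> lo=[3, 4, 7] (size 3, max 7) hi=[36, 42] (size 2, min 36) -> median=7
Step 6: insert 41 -> lo=[3, 4, 7] (size 3, max 7) hi=[36, 41, 42] (size 3, min 36) -> median=21.5
Step 7: insert 20 -> lo=[3, 4, 7, 20] (size 4, max 20) hi=[36, 41, 42] (size 3, min 36) -> median=20
Step 8: insert 27 -> lo=[3, 4, 7, 20] (size 4, max 20) hi=[27, 36, 41, 42] (size 4, min 27) -> median=23.5
Step 9: insert 31 -> lo=[3, 4, 7, 20, 27] (size 5, max 27) hi=[31, 36, 41, 42] (size 4, min 31) -> median=27

Answer: 27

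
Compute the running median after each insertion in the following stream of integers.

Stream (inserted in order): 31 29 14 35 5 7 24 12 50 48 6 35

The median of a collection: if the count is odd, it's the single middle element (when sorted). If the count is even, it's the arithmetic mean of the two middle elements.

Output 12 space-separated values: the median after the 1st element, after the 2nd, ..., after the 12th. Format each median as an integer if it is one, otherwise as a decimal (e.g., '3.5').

Answer: 31 30 29 30 29 21.5 24 19 24 26.5 24 26.5

Derivation:
Step 1: insert 31 -> lo=[31] (size 1, max 31) hi=[] (size 0) -> median=31
Step 2: insert 29 -> lo=[29] (size 1, max 29) hi=[31] (size 1, min 31) -> median=30
Step 3: insert 14 -> lo=[14, 29] (size 2, max 29) hi=[31] (size 1, min 31) -> median=29
Step 4: insert 35 -> lo=[14, 29] (size 2, max 29) hi=[31, 35] (size 2, min 31) -> median=30
Step 5: insert 5 -> lo=[5, 14, 29] (size 3, max 29) hi=[31, 35] (size 2, min 31) -> median=29
Step 6: insert 7 -> lo=[5, 7, 14] (size 3, max 14) hi=[29, 31, 35] (size 3, min 29) -> median=21.5
Step 7: insert 24 -> lo=[5, 7, 14, 24] (size 4, max 24) hi=[29, 31, 35] (size 3, min 29) -> median=24
Step 8: insert 12 -> lo=[5, 7, 12, 14] (size 4, max 14) hi=[24, 29, 31, 35] (size 4, min 24) -> median=19
Step 9: insert 50 -> lo=[5, 7, 12, 14, 24] (size 5, max 24) hi=[29, 31, 35, 50] (size 4, min 29) -> median=24
Step 10: insert 48 -> lo=[5, 7, 12, 14, 24] (size 5, max 24) hi=[29, 31, 35, 48, 50] (size 5, min 29) -> median=26.5
Step 11: insert 6 -> lo=[5, 6, 7, 12, 14, 24] (size 6, max 24) hi=[29, 31, 35, 48, 50] (size 5, min 29) -> median=24
Step 12: insert 35 -> lo=[5, 6, 7, 12, 14, 24] (size 6, max 24) hi=[29, 31, 35, 35, 48, 50] (size 6, min 29) -> median=26.5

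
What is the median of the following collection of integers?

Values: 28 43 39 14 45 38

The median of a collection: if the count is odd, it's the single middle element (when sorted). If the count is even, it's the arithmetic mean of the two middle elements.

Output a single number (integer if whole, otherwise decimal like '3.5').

Answer: 38.5

Derivation:
Step 1: insert 28 -> lo=[28] (size 1, max 28) hi=[] (size 0) -> median=28
Step 2: insert 43 -> lo=[28] (size 1, max 28) hi=[43] (size 1, min 43) -> median=35.5
Step 3: insert 39 -> lo=[28, 39] (size 2, max 39) hi=[43] (size 1, min 43) -> median=39
Step 4: insert 14 -> lo=[14, 28] (size 2, max 28) hi=[39, 43] (size 2, min 39) -> median=33.5
Step 5: insert 45 -> lo=[14, 28, 39] (size 3, max 39) hi=[43, 45] (size 2, min 43) -> median=39
Step 6: insert 38 -> lo=[14, 28, 38] (size 3, max 38) hi=[39, 43, 45] (size 3, min 39) -> median=38.5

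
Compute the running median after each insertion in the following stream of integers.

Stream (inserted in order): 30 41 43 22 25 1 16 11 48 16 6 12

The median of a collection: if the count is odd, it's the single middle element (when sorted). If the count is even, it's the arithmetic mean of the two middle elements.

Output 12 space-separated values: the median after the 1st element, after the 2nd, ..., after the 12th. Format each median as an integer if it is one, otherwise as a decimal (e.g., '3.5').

Step 1: insert 30 -> lo=[30] (size 1, max 30) hi=[] (size 0) -> median=30
Step 2: insert 41 -> lo=[30] (size 1, max 30) hi=[41] (size 1, min 41) -> median=35.5
Step 3: insert 43 -> lo=[30, 41] (size 2, max 41) hi=[43] (size 1, min 43) -> median=41
Step 4: insert 22 -> lo=[22, 30] (size 2, max 30) hi=[41, 43] (size 2, min 41) -> median=35.5
Step 5: insert 25 -> lo=[22, 25, 30] (size 3, max 30) hi=[41, 43] (size 2, min 41) -> median=30
Step 6: insert 1 -> lo=[1, 22, 25] (size 3, max 25) hi=[30, 41, 43] (size 3, min 30) -> median=27.5
Step 7: insert 16 -> lo=[1, 16, 22, 25] (size 4, max 25) hi=[30, 41, 43] (size 3, min 30) -> median=25
Step 8: insert 11 -> lo=[1, 11, 16, 22] (size 4, max 22) hi=[25, 30, 41, 43] (size 4, min 25) -> median=23.5
Step 9: insert 48 -> lo=[1, 11, 16, 22, 25] (size 5, max 25) hi=[30, 41, 43, 48] (size 4, min 30) -> median=25
Step 10: insert 16 -> lo=[1, 11, 16, 16, 22] (size 5, max 22) hi=[25, 30, 41, 43, 48] (size 5, min 25) -> median=23.5
Step 11: insert 6 -> lo=[1, 6, 11, 16, 16, 22] (size 6, max 22) hi=[25, 30, 41, 43, 48] (size 5, min 25) -> median=22
Step 12: insert 12 -> lo=[1, 6, 11, 12, 16, 16] (size 6, max 16) hi=[22, 25, 30, 41, 43, 48] (size 6, min 22) -> median=19

Answer: 30 35.5 41 35.5 30 27.5 25 23.5 25 23.5 22 19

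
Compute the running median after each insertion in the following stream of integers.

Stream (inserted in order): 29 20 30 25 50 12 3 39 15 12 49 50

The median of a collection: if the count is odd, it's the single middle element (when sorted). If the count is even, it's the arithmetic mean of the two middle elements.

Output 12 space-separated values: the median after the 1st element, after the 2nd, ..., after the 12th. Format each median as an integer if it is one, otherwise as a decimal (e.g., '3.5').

Answer: 29 24.5 29 27 29 27 25 27 25 22.5 25 27

Derivation:
Step 1: insert 29 -> lo=[29] (size 1, max 29) hi=[] (size 0) -> median=29
Step 2: insert 20 -> lo=[20] (size 1, max 20) hi=[29] (size 1, min 29) -> median=24.5
Step 3: insert 30 -> lo=[20, 29] (size 2, max 29) hi=[30] (size 1, min 30) -> median=29
Step 4: insert 25 -> lo=[20, 25] (size 2, max 25) hi=[29, 30] (size 2, min 29) -> median=27
Step 5: insert 50 -> lo=[20, 25, 29] (size 3, max 29) hi=[30, 50] (size 2, min 30) -> median=29
Step 6: insert 12 -> lo=[12, 20, 25] (size 3, max 25) hi=[29, 30, 50] (size 3, min 29) -> median=27
Step 7: insert 3 -> lo=[3, 12, 20, 25] (size 4, max 25) hi=[29, 30, 50] (size 3, min 29) -> median=25
Step 8: insert 39 -> lo=[3, 12, 20, 25] (size 4, max 25) hi=[29, 30, 39, 50] (size 4, min 29) -> median=27
Step 9: insert 15 -> lo=[3, 12, 15, 20, 25] (size 5, max 25) hi=[29, 30, 39, 50] (size 4, min 29) -> median=25
Step 10: insert 12 -> lo=[3, 12, 12, 15, 20] (size 5, max 20) hi=[25, 29, 30, 39, 50] (size 5, min 25) -> median=22.5
Step 11: insert 49 -> lo=[3, 12, 12, 15, 20, 25] (size 6, max 25) hi=[29, 30, 39, 49, 50] (size 5, min 29) -> median=25
Step 12: insert 50 -> lo=[3, 12, 12, 15, 20, 25] (size 6, max 25) hi=[29, 30, 39, 49, 50, 50] (size 6, min 29) -> median=27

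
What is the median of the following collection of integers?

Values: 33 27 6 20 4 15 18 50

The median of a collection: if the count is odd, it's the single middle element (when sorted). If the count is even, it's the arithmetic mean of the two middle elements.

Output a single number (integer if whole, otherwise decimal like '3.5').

Answer: 19

Derivation:
Step 1: insert 33 -> lo=[33] (size 1, max 33) hi=[] (size 0) -> median=33
Step 2: insert 27 -> lo=[27] (size 1, max 27) hi=[33] (size 1, min 33) -> median=30
Step 3: insert 6 -> lo=[6, 27] (size 2, max 27) hi=[33] (size 1, min 33) -> median=27
Step 4: insert 20 -> lo=[6, 20] (size 2, max 20) hi=[27, 33] (size 2, min 27) -> median=23.5
Step 5: insert 4 -> lo=[4, 6, 20] (size 3, max 20) hi=[27, 33] (size 2, min 27) -> median=20
Step 6: insert 15 -> lo=[4, 6, 15] (size 3, max 15) hi=[20, 27, 33] (size 3, min 20) -> median=17.5
Step 7: insert 18 -> lo=[4, 6, 15, 18] (size 4, max 18) hi=[20, 27, 33] (size 3, min 20) -> median=18
Step 8: insert 50 -> lo=[4, 6, 15, 18] (size 4, max 18) hi=[20, 27, 33, 50] (size 4, min 20) -> median=19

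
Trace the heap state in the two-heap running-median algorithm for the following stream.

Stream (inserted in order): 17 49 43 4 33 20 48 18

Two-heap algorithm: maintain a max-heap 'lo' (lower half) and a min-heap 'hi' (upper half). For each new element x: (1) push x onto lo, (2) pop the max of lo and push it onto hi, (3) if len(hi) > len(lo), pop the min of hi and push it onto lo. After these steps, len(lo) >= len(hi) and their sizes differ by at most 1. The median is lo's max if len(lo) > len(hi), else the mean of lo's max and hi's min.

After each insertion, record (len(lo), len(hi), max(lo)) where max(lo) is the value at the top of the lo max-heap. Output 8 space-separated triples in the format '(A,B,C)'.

Answer: (1,0,17) (1,1,17) (2,1,43) (2,2,17) (3,2,33) (3,3,20) (4,3,33) (4,4,20)

Derivation:
Step 1: insert 17 -> lo=[17] hi=[] -> (len(lo)=1, len(hi)=0, max(lo)=17)
Step 2: insert 49 -> lo=[17] hi=[49] -> (len(lo)=1, len(hi)=1, max(lo)=17)
Step 3: insert 43 -> lo=[17, 43] hi=[49] -> (len(lo)=2, len(hi)=1, max(lo)=43)
Step 4: insert 4 -> lo=[4, 17] hi=[43, 49] -> (len(lo)=2, len(hi)=2, max(lo)=17)
Step 5: insert 33 -> lo=[4, 17, 33] hi=[43, 49] -> (len(lo)=3, len(hi)=2, max(lo)=33)
Step 6: insert 20 -> lo=[4, 17, 20] hi=[33, 43, 49] -> (len(lo)=3, len(hi)=3, max(lo)=20)
Step 7: insert 48 -> lo=[4, 17, 20, 33] hi=[43, 48, 49] -> (len(lo)=4, len(hi)=3, max(lo)=33)
Step 8: insert 18 -> lo=[4, 17, 18, 20] hi=[33, 43, 48, 49] -> (len(lo)=4, len(hi)=4, max(lo)=20)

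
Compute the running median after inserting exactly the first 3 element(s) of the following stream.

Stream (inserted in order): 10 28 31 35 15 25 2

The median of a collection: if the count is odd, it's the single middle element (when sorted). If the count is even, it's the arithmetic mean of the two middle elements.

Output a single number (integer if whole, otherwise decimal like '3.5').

Answer: 28

Derivation:
Step 1: insert 10 -> lo=[10] (size 1, max 10) hi=[] (size 0) -> median=10
Step 2: insert 28 -> lo=[10] (size 1, max 10) hi=[28] (size 1, min 28) -> median=19
Step 3: insert 31 -> lo=[10, 28] (size 2, max 28) hi=[31] (size 1, min 31) -> median=28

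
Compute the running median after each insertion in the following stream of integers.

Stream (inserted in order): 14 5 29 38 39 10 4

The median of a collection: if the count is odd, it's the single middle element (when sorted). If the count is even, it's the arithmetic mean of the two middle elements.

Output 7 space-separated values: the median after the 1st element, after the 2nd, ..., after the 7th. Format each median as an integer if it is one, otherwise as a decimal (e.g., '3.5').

Step 1: insert 14 -> lo=[14] (size 1, max 14) hi=[] (size 0) -> median=14
Step 2: insert 5 -> lo=[5] (size 1, max 5) hi=[14] (size 1, min 14) -> median=9.5
Step 3: insert 29 -> lo=[5, 14] (size 2, max 14) hi=[29] (size 1, min 29) -> median=14
Step 4: insert 38 -> lo=[5, 14] (size 2, max 14) hi=[29, 38] (size 2, min 29) -> median=21.5
Step 5: insert 39 -> lo=[5, 14, 29] (size 3, max 29) hi=[38, 39] (size 2, min 38) -> median=29
Step 6: insert 10 -> lo=[5, 10, 14] (size 3, max 14) hi=[29, 38, 39] (size 3, min 29) -> median=21.5
Step 7: insert 4 -> lo=[4, 5, 10, 14] (size 4, max 14) hi=[29, 38, 39] (size 3, min 29) -> median=14

Answer: 14 9.5 14 21.5 29 21.5 14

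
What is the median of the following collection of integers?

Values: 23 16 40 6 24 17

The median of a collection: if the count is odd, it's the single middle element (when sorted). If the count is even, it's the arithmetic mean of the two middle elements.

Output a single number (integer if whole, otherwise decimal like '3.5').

Answer: 20

Derivation:
Step 1: insert 23 -> lo=[23] (size 1, max 23) hi=[] (size 0) -> median=23
Step 2: insert 16 -> lo=[16] (size 1, max 16) hi=[23] (size 1, min 23) -> median=19.5
Step 3: insert 40 -> lo=[16, 23] (size 2, max 23) hi=[40] (size 1, min 40) -> median=23
Step 4: insert 6 -> lo=[6, 16] (size 2, max 16) hi=[23, 40] (size 2, min 23) -> median=19.5
Step 5: insert 24 -> lo=[6, 16, 23] (size 3, max 23) hi=[24, 40] (size 2, min 24) -> median=23
Step 6: insert 17 -> lo=[6, 16, 17] (size 3, max 17) hi=[23, 24, 40] (size 3, min 23) -> median=20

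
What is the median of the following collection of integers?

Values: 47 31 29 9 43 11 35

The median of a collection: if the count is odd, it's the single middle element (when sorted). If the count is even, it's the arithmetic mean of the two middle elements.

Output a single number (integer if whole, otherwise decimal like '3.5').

Answer: 31

Derivation:
Step 1: insert 47 -> lo=[47] (size 1, max 47) hi=[] (size 0) -> median=47
Step 2: insert 31 -> lo=[31] (size 1, max 31) hi=[47] (size 1, min 47) -> median=39
Step 3: insert 29 -> lo=[29, 31] (size 2, max 31) hi=[47] (size 1, min 47) -> median=31
Step 4: insert 9 -> lo=[9, 29] (size 2, max 29) hi=[31, 47] (size 2, min 31) -> median=30
Step 5: insert 43 -> lo=[9, 29, 31] (size 3, max 31) hi=[43, 47] (size 2, min 43) -> median=31
Step 6: insert 11 -> lo=[9, 11, 29] (size 3, max 29) hi=[31, 43, 47] (size 3, min 31) -> median=30
Step 7: insert 35 -> lo=[9, 11, 29, 31] (size 4, max 31) hi=[35, 43, 47] (size 3, min 35) -> median=31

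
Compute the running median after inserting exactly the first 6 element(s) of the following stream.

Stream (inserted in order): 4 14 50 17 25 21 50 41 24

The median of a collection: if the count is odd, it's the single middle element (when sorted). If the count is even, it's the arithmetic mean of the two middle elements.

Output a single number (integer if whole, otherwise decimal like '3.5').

Step 1: insert 4 -> lo=[4] (size 1, max 4) hi=[] (size 0) -> median=4
Step 2: insert 14 -> lo=[4] (size 1, max 4) hi=[14] (size 1, min 14) -> median=9
Step 3: insert 50 -> lo=[4, 14] (size 2, max 14) hi=[50] (size 1, min 50) -> median=14
Step 4: insert 17 -> lo=[4, 14] (size 2, max 14) hi=[17, 50] (size 2, min 17) -> median=15.5
Step 5: insert 25 -> lo=[4, 14, 17] (size 3, max 17) hi=[25, 50] (size 2, min 25) -> median=17
Step 6: insert 21 -> lo=[4, 14, 17] (size 3, max 17) hi=[21, 25, 50] (size 3, min 21) -> median=19

Answer: 19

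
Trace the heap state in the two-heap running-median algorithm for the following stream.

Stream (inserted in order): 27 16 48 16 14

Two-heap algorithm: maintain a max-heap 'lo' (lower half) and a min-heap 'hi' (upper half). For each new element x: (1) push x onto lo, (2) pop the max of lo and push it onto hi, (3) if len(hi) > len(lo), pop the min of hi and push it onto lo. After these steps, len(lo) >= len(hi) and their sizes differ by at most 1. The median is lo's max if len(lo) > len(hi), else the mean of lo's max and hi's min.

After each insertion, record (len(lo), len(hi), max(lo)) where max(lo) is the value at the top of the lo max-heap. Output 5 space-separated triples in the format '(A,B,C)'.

Answer: (1,0,27) (1,1,16) (2,1,27) (2,2,16) (3,2,16)

Derivation:
Step 1: insert 27 -> lo=[27] hi=[] -> (len(lo)=1, len(hi)=0, max(lo)=27)
Step 2: insert 16 -> lo=[16] hi=[27] -> (len(lo)=1, len(hi)=1, max(lo)=16)
Step 3: insert 48 -> lo=[16, 27] hi=[48] -> (len(lo)=2, len(hi)=1, max(lo)=27)
Step 4: insert 16 -> lo=[16, 16] hi=[27, 48] -> (len(lo)=2, len(hi)=2, max(lo)=16)
Step 5: insert 14 -> lo=[14, 16, 16] hi=[27, 48] -> (len(lo)=3, len(hi)=2, max(lo)=16)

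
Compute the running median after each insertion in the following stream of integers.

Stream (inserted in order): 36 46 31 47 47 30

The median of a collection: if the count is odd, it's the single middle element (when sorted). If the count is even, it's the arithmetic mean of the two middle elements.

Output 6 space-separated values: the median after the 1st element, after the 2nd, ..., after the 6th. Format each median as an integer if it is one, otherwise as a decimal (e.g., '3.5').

Answer: 36 41 36 41 46 41

Derivation:
Step 1: insert 36 -> lo=[36] (size 1, max 36) hi=[] (size 0) -> median=36
Step 2: insert 46 -> lo=[36] (size 1, max 36) hi=[46] (size 1, min 46) -> median=41
Step 3: insert 31 -> lo=[31, 36] (size 2, max 36) hi=[46] (size 1, min 46) -> median=36
Step 4: insert 47 -> lo=[31, 36] (size 2, max 36) hi=[46, 47] (size 2, min 46) -> median=41
Step 5: insert 47 -> lo=[31, 36, 46] (size 3, max 46) hi=[47, 47] (size 2, min 47) -> median=46
Step 6: insert 30 -> lo=[30, 31, 36] (size 3, max 36) hi=[46, 47, 47] (size 3, min 46) -> median=41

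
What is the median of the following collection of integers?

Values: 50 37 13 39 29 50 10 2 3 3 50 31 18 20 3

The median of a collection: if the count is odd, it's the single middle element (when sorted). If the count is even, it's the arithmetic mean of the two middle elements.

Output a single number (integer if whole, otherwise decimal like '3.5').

Step 1: insert 50 -> lo=[50] (size 1, max 50) hi=[] (size 0) -> median=50
Step 2: insert 37 -> lo=[37] (size 1, max 37) hi=[50] (size 1, min 50) -> median=43.5
Step 3: insert 13 -> lo=[13, 37] (size 2, max 37) hi=[50] (size 1, min 50) -> median=37
Step 4: insert 39 -> lo=[13, 37] (size 2, max 37) hi=[39, 50] (size 2, min 39) -> median=38
Step 5: insert 29 -> lo=[13, 29, 37] (size 3, max 37) hi=[39, 50] (size 2, min 39) -> median=37
Step 6: insert 50 -> lo=[13, 29, 37] (size 3, max 37) hi=[39, 50, 50] (size 3, min 39) -> median=38
Step 7: insert 10 -> lo=[10, 13, 29, 37] (size 4, max 37) hi=[39, 50, 50] (size 3, min 39) -> median=37
Step 8: insert 2 -> lo=[2, 10, 13, 29] (size 4, max 29) hi=[37, 39, 50, 50] (size 4, min 37) -> median=33
Step 9: insert 3 -> lo=[2, 3, 10, 13, 29] (size 5, max 29) hi=[37, 39, 50, 50] (size 4, min 37) -> median=29
Step 10: insert 3 -> lo=[2, 3, 3, 10, 13] (size 5, max 13) hi=[29, 37, 39, 50, 50] (size 5, min 29) -> median=21
Step 11: insert 50 -> lo=[2, 3, 3, 10, 13, 29] (size 6, max 29) hi=[37, 39, 50, 50, 50] (size 5, min 37) -> median=29
Step 12: insert 31 -> lo=[2, 3, 3, 10, 13, 29] (size 6, max 29) hi=[31, 37, 39, 50, 50, 50] (size 6, min 31) -> median=30
Step 13: insert 18 -> lo=[2, 3, 3, 10, 13, 18, 29] (size 7, max 29) hi=[31, 37, 39, 50, 50, 50] (size 6, min 31) -> median=29
Step 14: insert 20 -> lo=[2, 3, 3, 10, 13, 18, 20] (size 7, max 20) hi=[29, 31, 37, 39, 50, 50, 50] (size 7, min 29) -> median=24.5
Step 15: insert 3 -> lo=[2, 3, 3, 3, 10, 13, 18, 20] (size 8, max 20) hi=[29, 31, 37, 39, 50, 50, 50] (size 7, min 29) -> median=20

Answer: 20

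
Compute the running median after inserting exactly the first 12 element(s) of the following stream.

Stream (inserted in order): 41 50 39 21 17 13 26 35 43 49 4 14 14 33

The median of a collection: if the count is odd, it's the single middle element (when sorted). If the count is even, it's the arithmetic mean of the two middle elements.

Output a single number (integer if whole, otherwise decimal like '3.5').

Step 1: insert 41 -> lo=[41] (size 1, max 41) hi=[] (size 0) -> median=41
Step 2: insert 50 -> lo=[41] (size 1, max 41) hi=[50] (size 1, min 50) -> median=45.5
Step 3: insert 39 -> lo=[39, 41] (size 2, max 41) hi=[50] (size 1, min 50) -> median=41
Step 4: insert 21 -> lo=[21, 39] (size 2, max 39) hi=[41, 50] (size 2, min 41) -> median=40
Step 5: insert 17 -> lo=[17, 21, 39] (size 3, max 39) hi=[41, 50] (size 2, min 41) -> median=39
Step 6: insert 13 -> lo=[13, 17, 21] (size 3, max 21) hi=[39, 41, 50] (size 3, min 39) -> median=30
Step 7: insert 26 -> lo=[13, 17, 21, 26] (size 4, max 26) hi=[39, 41, 50] (size 3, min 39) -> median=26
Step 8: insert 35 -> lo=[13, 17, 21, 26] (size 4, max 26) hi=[35, 39, 41, 50] (size 4, min 35) -> median=30.5
Step 9: insert 43 -> lo=[13, 17, 21, 26, 35] (size 5, max 35) hi=[39, 41, 43, 50] (size 4, min 39) -> median=35
Step 10: insert 49 -> lo=[13, 17, 21, 26, 35] (size 5, max 35) hi=[39, 41, 43, 49, 50] (size 5, min 39) -> median=37
Step 11: insert 4 -> lo=[4, 13, 17, 21, 26, 35] (size 6, max 35) hi=[39, 41, 43, 49, 50] (size 5, min 39) -> median=35
Step 12: insert 14 -> lo=[4, 13, 14, 17, 21, 26] (size 6, max 26) hi=[35, 39, 41, 43, 49, 50] (size 6, min 35) -> median=30.5

Answer: 30.5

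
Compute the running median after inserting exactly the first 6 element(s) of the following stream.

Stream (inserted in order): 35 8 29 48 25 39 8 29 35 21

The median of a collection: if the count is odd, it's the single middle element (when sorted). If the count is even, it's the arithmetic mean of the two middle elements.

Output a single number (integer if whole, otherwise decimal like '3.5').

Answer: 32

Derivation:
Step 1: insert 35 -> lo=[35] (size 1, max 35) hi=[] (size 0) -> median=35
Step 2: insert 8 -> lo=[8] (size 1, max 8) hi=[35] (size 1, min 35) -> median=21.5
Step 3: insert 29 -> lo=[8, 29] (size 2, max 29) hi=[35] (size 1, min 35) -> median=29
Step 4: insert 48 -> lo=[8, 29] (size 2, max 29) hi=[35, 48] (size 2, min 35) -> median=32
Step 5: insert 25 -> lo=[8, 25, 29] (size 3, max 29) hi=[35, 48] (size 2, min 35) -> median=29
Step 6: insert 39 -> lo=[8, 25, 29] (size 3, max 29) hi=[35, 39, 48] (size 3, min 35) -> median=32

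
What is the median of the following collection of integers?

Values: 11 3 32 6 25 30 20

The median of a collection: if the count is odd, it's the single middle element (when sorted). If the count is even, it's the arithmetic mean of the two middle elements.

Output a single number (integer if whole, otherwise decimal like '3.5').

Answer: 20

Derivation:
Step 1: insert 11 -> lo=[11] (size 1, max 11) hi=[] (size 0) -> median=11
Step 2: insert 3 -> lo=[3] (size 1, max 3) hi=[11] (size 1, min 11) -> median=7
Step 3: insert 32 -> lo=[3, 11] (size 2, max 11) hi=[32] (size 1, min 32) -> median=11
Step 4: insert 6 -> lo=[3, 6] (size 2, max 6) hi=[11, 32] (size 2, min 11) -> median=8.5
Step 5: insert 25 -> lo=[3, 6, 11] (size 3, max 11) hi=[25, 32] (size 2, min 25) -> median=11
Step 6: insert 30 -> lo=[3, 6, 11] (size 3, max 11) hi=[25, 30, 32] (size 3, min 25) -> median=18
Step 7: insert 20 -> lo=[3, 6, 11, 20] (size 4, max 20) hi=[25, 30, 32] (size 3, min 25) -> median=20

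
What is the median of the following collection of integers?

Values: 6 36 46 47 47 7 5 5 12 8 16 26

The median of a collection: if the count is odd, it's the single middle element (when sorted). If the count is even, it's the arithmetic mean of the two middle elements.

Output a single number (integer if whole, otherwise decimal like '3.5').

Step 1: insert 6 -> lo=[6] (size 1, max 6) hi=[] (size 0) -> median=6
Step 2: insert 36 -> lo=[6] (size 1, max 6) hi=[36] (size 1, min 36) -> median=21
Step 3: insert 46 -> lo=[6, 36] (size 2, max 36) hi=[46] (size 1, min 46) -> median=36
Step 4: insert 47 -> lo=[6, 36] (size 2, max 36) hi=[46, 47] (size 2, min 46) -> median=41
Step 5: insert 47 -> lo=[6, 36, 46] (size 3, max 46) hi=[47, 47] (size 2, min 47) -> median=46
Step 6: insert 7 -> lo=[6, 7, 36] (size 3, max 36) hi=[46, 47, 47] (size 3, min 46) -> median=41
Step 7: insert 5 -> lo=[5, 6, 7, 36] (size 4, max 36) hi=[46, 47, 47] (size 3, min 46) -> median=36
Step 8: insert 5 -> lo=[5, 5, 6, 7] (size 4, max 7) hi=[36, 46, 47, 47] (size 4, min 36) -> median=21.5
Step 9: insert 12 -> lo=[5, 5, 6, 7, 12] (size 5, max 12) hi=[36, 46, 47, 47] (size 4, min 36) -> median=12
Step 10: insert 8 -> lo=[5, 5, 6, 7, 8] (size 5, max 8) hi=[12, 36, 46, 47, 47] (size 5, min 12) -> median=10
Step 11: insert 16 -> lo=[5, 5, 6, 7, 8, 12] (size 6, max 12) hi=[16, 36, 46, 47, 47] (size 5, min 16) -> median=12
Step 12: insert 26 -> lo=[5, 5, 6, 7, 8, 12] (size 6, max 12) hi=[16, 26, 36, 46, 47, 47] (size 6, min 16) -> median=14

Answer: 14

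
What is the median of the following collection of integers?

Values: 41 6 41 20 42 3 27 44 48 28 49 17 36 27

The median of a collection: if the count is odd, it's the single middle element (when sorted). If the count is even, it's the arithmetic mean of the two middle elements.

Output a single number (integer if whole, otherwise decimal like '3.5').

Step 1: insert 41 -> lo=[41] (size 1, max 41) hi=[] (size 0) -> median=41
Step 2: insert 6 -> lo=[6] (size 1, max 6) hi=[41] (size 1, min 41) -> median=23.5
Step 3: insert 41 -> lo=[6, 41] (size 2, max 41) hi=[41] (size 1, min 41) -> median=41
Step 4: insert 20 -> lo=[6, 20] (size 2, max 20) hi=[41, 41] (size 2, min 41) -> median=30.5
Step 5: insert 42 -> lo=[6, 20, 41] (size 3, max 41) hi=[41, 42] (size 2, min 41) -> median=41
Step 6: insert 3 -> lo=[3, 6, 20] (size 3, max 20) hi=[41, 41, 42] (size 3, min 41) -> median=30.5
Step 7: insert 27 -> lo=[3, 6, 20, 27] (size 4, max 27) hi=[41, 41, 42] (size 3, min 41) -> median=27
Step 8: insert 44 -> lo=[3, 6, 20, 27] (size 4, max 27) hi=[41, 41, 42, 44] (size 4, min 41) -> median=34
Step 9: insert 48 -> lo=[3, 6, 20, 27, 41] (size 5, max 41) hi=[41, 42, 44, 48] (size 4, min 41) -> median=41
Step 10: insert 28 -> lo=[3, 6, 20, 27, 28] (size 5, max 28) hi=[41, 41, 42, 44, 48] (size 5, min 41) -> median=34.5
Step 11: insert 49 -> lo=[3, 6, 20, 27, 28, 41] (size 6, max 41) hi=[41, 42, 44, 48, 49] (size 5, min 41) -> median=41
Step 12: insert 17 -> lo=[3, 6, 17, 20, 27, 28] (size 6, max 28) hi=[41, 41, 42, 44, 48, 49] (size 6, min 41) -> median=34.5
Step 13: insert 36 -> lo=[3, 6, 17, 20, 27, 28, 36] (size 7, max 36) hi=[41, 41, 42, 44, 48, 49] (size 6, min 41) -> median=36
Step 14: insert 27 -> lo=[3, 6, 17, 20, 27, 27, 28] (size 7, max 28) hi=[36, 41, 41, 42, 44, 48, 49] (size 7, min 36) -> median=32

Answer: 32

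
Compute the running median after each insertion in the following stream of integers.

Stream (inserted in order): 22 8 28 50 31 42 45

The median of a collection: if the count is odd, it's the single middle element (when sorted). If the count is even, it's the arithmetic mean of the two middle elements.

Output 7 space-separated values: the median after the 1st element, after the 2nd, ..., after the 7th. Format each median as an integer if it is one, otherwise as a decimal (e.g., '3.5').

Step 1: insert 22 -> lo=[22] (size 1, max 22) hi=[] (size 0) -> median=22
Step 2: insert 8 -> lo=[8] (size 1, max 8) hi=[22] (size 1, min 22) -> median=15
Step 3: insert 28 -> lo=[8, 22] (size 2, max 22) hi=[28] (size 1, min 28) -> median=22
Step 4: insert 50 -> lo=[8, 22] (size 2, max 22) hi=[28, 50] (size 2, min 28) -> median=25
Step 5: insert 31 -> lo=[8, 22, 28] (size 3, max 28) hi=[31, 50] (size 2, min 31) -> median=28
Step 6: insert 42 -> lo=[8, 22, 28] (size 3, max 28) hi=[31, 42, 50] (size 3, min 31) -> median=29.5
Step 7: insert 45 -> lo=[8, 22, 28, 31] (size 4, max 31) hi=[42, 45, 50] (size 3, min 42) -> median=31

Answer: 22 15 22 25 28 29.5 31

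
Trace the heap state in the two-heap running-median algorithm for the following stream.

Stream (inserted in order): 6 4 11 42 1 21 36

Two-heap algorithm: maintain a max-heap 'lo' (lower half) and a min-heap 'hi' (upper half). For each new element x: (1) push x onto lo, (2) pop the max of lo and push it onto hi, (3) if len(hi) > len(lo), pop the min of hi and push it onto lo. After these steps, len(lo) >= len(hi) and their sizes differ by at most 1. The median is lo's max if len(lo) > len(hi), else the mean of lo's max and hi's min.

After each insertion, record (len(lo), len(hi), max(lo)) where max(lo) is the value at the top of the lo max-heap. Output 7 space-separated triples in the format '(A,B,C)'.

Answer: (1,0,6) (1,1,4) (2,1,6) (2,2,6) (3,2,6) (3,3,6) (4,3,11)

Derivation:
Step 1: insert 6 -> lo=[6] hi=[] -> (len(lo)=1, len(hi)=0, max(lo)=6)
Step 2: insert 4 -> lo=[4] hi=[6] -> (len(lo)=1, len(hi)=1, max(lo)=4)
Step 3: insert 11 -> lo=[4, 6] hi=[11] -> (len(lo)=2, len(hi)=1, max(lo)=6)
Step 4: insert 42 -> lo=[4, 6] hi=[11, 42] -> (len(lo)=2, len(hi)=2, max(lo)=6)
Step 5: insert 1 -> lo=[1, 4, 6] hi=[11, 42] -> (len(lo)=3, len(hi)=2, max(lo)=6)
Step 6: insert 21 -> lo=[1, 4, 6] hi=[11, 21, 42] -> (len(lo)=3, len(hi)=3, max(lo)=6)
Step 7: insert 36 -> lo=[1, 4, 6, 11] hi=[21, 36, 42] -> (len(lo)=4, len(hi)=3, max(lo)=11)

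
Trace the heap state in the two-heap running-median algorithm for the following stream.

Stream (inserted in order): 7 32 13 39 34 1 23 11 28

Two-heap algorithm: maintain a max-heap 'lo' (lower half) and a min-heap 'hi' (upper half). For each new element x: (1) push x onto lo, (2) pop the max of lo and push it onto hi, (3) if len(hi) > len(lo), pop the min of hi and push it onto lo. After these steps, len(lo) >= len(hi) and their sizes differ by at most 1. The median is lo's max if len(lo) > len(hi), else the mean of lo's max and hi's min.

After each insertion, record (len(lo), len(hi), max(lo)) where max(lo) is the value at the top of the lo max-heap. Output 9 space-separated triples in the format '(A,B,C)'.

Step 1: insert 7 -> lo=[7] hi=[] -> (len(lo)=1, len(hi)=0, max(lo)=7)
Step 2: insert 32 -> lo=[7] hi=[32] -> (len(lo)=1, len(hi)=1, max(lo)=7)
Step 3: insert 13 -> lo=[7, 13] hi=[32] -> (len(lo)=2, len(hi)=1, max(lo)=13)
Step 4: insert 39 -> lo=[7, 13] hi=[32, 39] -> (len(lo)=2, len(hi)=2, max(lo)=13)
Step 5: insert 34 -> lo=[7, 13, 32] hi=[34, 39] -> (len(lo)=3, len(hi)=2, max(lo)=32)
Step 6: insert 1 -> lo=[1, 7, 13] hi=[32, 34, 39] -> (len(lo)=3, len(hi)=3, max(lo)=13)
Step 7: insert 23 -> lo=[1, 7, 13, 23] hi=[32, 34, 39] -> (len(lo)=4, len(hi)=3, max(lo)=23)
Step 8: insert 11 -> lo=[1, 7, 11, 13] hi=[23, 32, 34, 39] -> (len(lo)=4, len(hi)=4, max(lo)=13)
Step 9: insert 28 -> lo=[1, 7, 11, 13, 23] hi=[28, 32, 34, 39] -> (len(lo)=5, len(hi)=4, max(lo)=23)

Answer: (1,0,7) (1,1,7) (2,1,13) (2,2,13) (3,2,32) (3,3,13) (4,3,23) (4,4,13) (5,4,23)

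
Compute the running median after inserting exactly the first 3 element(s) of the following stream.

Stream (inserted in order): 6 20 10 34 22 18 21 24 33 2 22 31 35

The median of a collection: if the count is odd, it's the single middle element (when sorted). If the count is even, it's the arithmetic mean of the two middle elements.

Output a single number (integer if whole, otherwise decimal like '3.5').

Step 1: insert 6 -> lo=[6] (size 1, max 6) hi=[] (size 0) -> median=6
Step 2: insert 20 -> lo=[6] (size 1, max 6) hi=[20] (size 1, min 20) -> median=13
Step 3: insert 10 -> lo=[6, 10] (size 2, max 10) hi=[20] (size 1, min 20) -> median=10

Answer: 10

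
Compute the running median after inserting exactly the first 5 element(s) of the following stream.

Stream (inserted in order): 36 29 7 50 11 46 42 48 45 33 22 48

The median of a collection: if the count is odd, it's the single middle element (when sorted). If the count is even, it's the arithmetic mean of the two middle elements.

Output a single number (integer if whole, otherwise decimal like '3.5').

Answer: 29

Derivation:
Step 1: insert 36 -> lo=[36] (size 1, max 36) hi=[] (size 0) -> median=36
Step 2: insert 29 -> lo=[29] (size 1, max 29) hi=[36] (size 1, min 36) -> median=32.5
Step 3: insert 7 -> lo=[7, 29] (size 2, max 29) hi=[36] (size 1, min 36) -> median=29
Step 4: insert 50 -> lo=[7, 29] (size 2, max 29) hi=[36, 50] (size 2, min 36) -> median=32.5
Step 5: insert 11 -> lo=[7, 11, 29] (size 3, max 29) hi=[36, 50] (size 2, min 36) -> median=29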